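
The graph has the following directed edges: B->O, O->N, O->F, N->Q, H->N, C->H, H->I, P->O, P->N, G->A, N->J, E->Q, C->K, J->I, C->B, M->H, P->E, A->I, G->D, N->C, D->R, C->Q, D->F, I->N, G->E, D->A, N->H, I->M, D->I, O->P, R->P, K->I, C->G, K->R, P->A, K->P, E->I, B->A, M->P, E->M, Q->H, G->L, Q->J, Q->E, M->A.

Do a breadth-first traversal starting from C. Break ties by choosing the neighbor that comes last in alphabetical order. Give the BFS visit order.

C, Q, K, H, G, B, J, E, R, P, I, N, L, D, A, O, M, F

Visit C; enqueue Q, K, H, G, B → queue [Q, K, H, G, B]
Visit Q; enqueue J, E → queue [K, H, G, B, J, E]
Visit K; enqueue R, P, I → queue [H, G, B, J, E, R, P, I]
Visit H; enqueue N → queue [G, B, J, E, R, P, I, N]
Visit G; enqueue L, D, A → queue [B, J, E, R, P, I, N, L, D, A]
Visit B; enqueue O → queue [J, E, R, P, I, N, L, D, A, O]
Visit J → queue [E, R, P, I, N, L, D, A, O]
Visit E; enqueue M → queue [R, P, I, N, L, D, A, O, M]
Visit R → queue [P, I, N, L, D, A, O, M]
Visit P → queue [I, N, L, D, A, O, M]
Visit I → queue [N, L, D, A, O, M]
Visit N → queue [L, D, A, O, M]
Visit L → queue [D, A, O, M]
Visit D; enqueue F → queue [A, O, M, F]
Visit A → queue [O, M, F]
Visit O → queue [M, F]
Visit M → queue [F]
Visit F → queue []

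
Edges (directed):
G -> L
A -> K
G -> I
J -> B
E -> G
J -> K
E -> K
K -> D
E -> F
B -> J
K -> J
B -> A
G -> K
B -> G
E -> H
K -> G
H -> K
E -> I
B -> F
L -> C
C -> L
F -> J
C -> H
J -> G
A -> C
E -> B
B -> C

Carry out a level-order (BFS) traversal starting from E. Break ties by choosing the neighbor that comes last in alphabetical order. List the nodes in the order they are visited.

Visit E; enqueue K, I, H, G, F, B → queue [K, I, H, G, F, B]
Visit K; enqueue J, D → queue [I, H, G, F, B, J, D]
Visit I → queue [H, G, F, B, J, D]
Visit H → queue [G, F, B, J, D]
Visit G; enqueue L → queue [F, B, J, D, L]
Visit F → queue [B, J, D, L]
Visit B; enqueue C, A → queue [J, D, L, C, A]
Visit J → queue [D, L, C, A]
Visit D → queue [L, C, A]
Visit L → queue [C, A]
Visit C → queue [A]
Visit A → queue []

E → K → I → H → G → F → B → J → D → L → C → A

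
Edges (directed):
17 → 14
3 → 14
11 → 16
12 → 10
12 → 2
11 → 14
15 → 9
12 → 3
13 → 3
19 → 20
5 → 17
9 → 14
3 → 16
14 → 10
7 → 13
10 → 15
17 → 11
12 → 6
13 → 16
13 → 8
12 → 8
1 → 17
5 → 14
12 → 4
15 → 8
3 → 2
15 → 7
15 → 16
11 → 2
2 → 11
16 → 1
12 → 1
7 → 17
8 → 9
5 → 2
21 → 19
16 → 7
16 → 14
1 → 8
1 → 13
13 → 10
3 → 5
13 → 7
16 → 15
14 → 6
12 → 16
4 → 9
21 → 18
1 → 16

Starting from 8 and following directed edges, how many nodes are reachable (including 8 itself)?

15

BFS from 8 visits: 8, 9, 14, 6, 10, 15, 7, 16, 13, 17, 1, 3, 11, 2, 5
Reachable nodes: 15 of 21 total.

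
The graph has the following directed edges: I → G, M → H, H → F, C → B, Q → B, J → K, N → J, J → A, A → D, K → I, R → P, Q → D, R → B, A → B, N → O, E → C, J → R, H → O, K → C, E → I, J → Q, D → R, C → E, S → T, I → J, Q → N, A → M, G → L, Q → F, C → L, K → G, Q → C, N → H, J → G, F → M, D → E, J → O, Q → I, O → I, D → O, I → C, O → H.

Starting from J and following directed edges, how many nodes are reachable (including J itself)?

BFS from J visits: J, A, G, K, O, Q, R, B, D, M, L, C, I, H, F, N, P, E
Reachable nodes: 18 of 20 total.

18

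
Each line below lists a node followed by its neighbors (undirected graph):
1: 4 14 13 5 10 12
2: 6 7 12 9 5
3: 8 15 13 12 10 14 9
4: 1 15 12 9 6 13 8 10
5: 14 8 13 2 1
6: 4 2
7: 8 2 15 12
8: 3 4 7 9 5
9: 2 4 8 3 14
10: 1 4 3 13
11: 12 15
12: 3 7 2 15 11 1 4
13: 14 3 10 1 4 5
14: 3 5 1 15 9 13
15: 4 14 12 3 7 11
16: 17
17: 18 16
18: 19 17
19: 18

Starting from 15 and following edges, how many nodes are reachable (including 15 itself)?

BFS from 15 visits: 15, 4, 14, 12, 3, 7, 11, 1, 9, 6, 13, 8, 10, 5, 2
Reachable nodes: 15 of 19 total.

15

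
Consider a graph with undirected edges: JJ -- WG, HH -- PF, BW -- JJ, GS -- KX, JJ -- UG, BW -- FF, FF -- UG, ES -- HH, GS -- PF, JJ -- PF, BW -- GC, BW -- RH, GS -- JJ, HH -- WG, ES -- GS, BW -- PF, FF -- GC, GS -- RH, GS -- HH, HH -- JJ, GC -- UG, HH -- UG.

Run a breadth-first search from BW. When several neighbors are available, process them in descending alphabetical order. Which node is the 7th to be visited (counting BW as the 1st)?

Visit BW; enqueue RH, PF, JJ, GC, FF → queue [RH, PF, JJ, GC, FF]
Visit RH; enqueue GS → queue [PF, JJ, GC, FF, GS]
Visit PF; enqueue HH → queue [JJ, GC, FF, GS, HH]
Visit JJ; enqueue WG, UG → queue [GC, FF, GS, HH, WG, UG]
Visit GC → queue [FF, GS, HH, WG, UG]
Visit FF → queue [GS, HH, WG, UG]
Visit GS; enqueue KX, ES → queue [HH, WG, UG, KX, ES]
Visit HH → queue [WG, UG, KX, ES]
Visit WG → queue [UG, KX, ES]
Visit UG → queue [KX, ES]
Visit KX → queue [ES]
Visit ES → queue []

Visit order: BW, RH, PF, JJ, GC, FF, GS, HH, WG, UG, KX, ES

GS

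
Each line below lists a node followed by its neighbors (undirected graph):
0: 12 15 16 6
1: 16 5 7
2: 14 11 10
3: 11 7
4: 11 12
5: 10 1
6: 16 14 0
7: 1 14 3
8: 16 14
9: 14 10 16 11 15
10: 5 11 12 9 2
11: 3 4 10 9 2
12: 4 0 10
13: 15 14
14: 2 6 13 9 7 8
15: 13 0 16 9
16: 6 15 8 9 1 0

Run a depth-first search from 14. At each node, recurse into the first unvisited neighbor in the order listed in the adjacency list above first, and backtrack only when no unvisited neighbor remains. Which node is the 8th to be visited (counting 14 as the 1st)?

Visit 14
14 → 2
2 → 11
11 → 3
3 → 7
7 → 1
1 → 16
16 → 6
6 → 0
0 → 12
12 → 4
12 → 10
10 → 5
10 → 9
9 → 15
15 → 13
16 → 8

Visit order: 14, 2, 11, 3, 7, 1, 16, 6, 0, 12, 4, 10, 5, 9, 15, 13, 8

6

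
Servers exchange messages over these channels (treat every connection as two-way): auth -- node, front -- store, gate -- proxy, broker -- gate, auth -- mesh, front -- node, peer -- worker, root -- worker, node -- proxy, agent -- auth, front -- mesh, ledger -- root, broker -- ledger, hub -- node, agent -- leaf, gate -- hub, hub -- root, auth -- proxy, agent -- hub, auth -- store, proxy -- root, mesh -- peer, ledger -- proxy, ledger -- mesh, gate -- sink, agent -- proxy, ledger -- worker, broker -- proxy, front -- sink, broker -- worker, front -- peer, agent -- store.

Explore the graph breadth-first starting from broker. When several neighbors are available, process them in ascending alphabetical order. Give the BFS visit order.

Visit broker; enqueue gate, ledger, proxy, worker → queue [gate, ledger, proxy, worker]
Visit gate; enqueue hub, sink → queue [ledger, proxy, worker, hub, sink]
Visit ledger; enqueue mesh, root → queue [proxy, worker, hub, sink, mesh, root]
Visit proxy; enqueue agent, auth, node → queue [worker, hub, sink, mesh, root, agent, auth, node]
Visit worker; enqueue peer → queue [hub, sink, mesh, root, agent, auth, node, peer]
Visit hub → queue [sink, mesh, root, agent, auth, node, peer]
Visit sink; enqueue front → queue [mesh, root, agent, auth, node, peer, front]
Visit mesh → queue [root, agent, auth, node, peer, front]
Visit root → queue [agent, auth, node, peer, front]
Visit agent; enqueue leaf, store → queue [auth, node, peer, front, leaf, store]
Visit auth → queue [node, peer, front, leaf, store]
Visit node → queue [peer, front, leaf, store]
Visit peer → queue [front, leaf, store]
Visit front → queue [leaf, store]
Visit leaf → queue [store]
Visit store → queue []

broker → gate → ledger → proxy → worker → hub → sink → mesh → root → agent → auth → node → peer → front → leaf → store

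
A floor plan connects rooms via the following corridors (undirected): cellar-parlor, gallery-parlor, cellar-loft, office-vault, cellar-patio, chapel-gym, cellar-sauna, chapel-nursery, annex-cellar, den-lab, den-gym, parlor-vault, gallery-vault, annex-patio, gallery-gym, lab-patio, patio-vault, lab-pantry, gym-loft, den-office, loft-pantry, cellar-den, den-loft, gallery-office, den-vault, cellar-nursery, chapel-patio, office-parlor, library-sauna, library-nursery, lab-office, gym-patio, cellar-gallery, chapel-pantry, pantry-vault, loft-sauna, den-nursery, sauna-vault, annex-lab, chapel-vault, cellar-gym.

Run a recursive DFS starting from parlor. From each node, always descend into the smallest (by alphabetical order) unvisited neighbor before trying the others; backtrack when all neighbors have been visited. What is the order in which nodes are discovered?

parlor cellar annex lab den gym chapel nursery library sauna loft pantry vault gallery office patio

Visit parlor
parlor → cellar
cellar → annex
annex → lab
lab → den
den → gym
gym → chapel
chapel → nursery
nursery → library
library → sauna
sauna → loft
loft → pantry
pantry → vault
vault → gallery
gallery → office
vault → patio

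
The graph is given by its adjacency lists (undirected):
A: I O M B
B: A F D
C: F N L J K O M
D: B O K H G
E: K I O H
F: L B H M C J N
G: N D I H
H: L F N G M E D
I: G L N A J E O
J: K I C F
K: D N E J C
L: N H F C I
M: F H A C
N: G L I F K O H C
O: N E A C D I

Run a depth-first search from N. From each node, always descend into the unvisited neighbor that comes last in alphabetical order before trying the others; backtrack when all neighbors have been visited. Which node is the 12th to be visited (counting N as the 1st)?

Visit N
N → O
O → I
I → L
L → H
H → M
M → F
F → J
J → K
K → E
K → D
D → G
D → B
B → A
K → C

Visit order: N, O, I, L, H, M, F, J, K, E, D, G, B, A, C

G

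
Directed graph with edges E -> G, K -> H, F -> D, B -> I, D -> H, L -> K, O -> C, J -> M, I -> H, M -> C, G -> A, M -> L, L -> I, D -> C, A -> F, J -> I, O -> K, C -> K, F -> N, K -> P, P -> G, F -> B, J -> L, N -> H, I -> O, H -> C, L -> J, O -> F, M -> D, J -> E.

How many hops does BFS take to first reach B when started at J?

4

Level 0: J
Level 1: E, I, L, M
Level 2: C, D, G, H, K, O
Level 3: A, F, P
Level 4: B, N
B first appears at level 4.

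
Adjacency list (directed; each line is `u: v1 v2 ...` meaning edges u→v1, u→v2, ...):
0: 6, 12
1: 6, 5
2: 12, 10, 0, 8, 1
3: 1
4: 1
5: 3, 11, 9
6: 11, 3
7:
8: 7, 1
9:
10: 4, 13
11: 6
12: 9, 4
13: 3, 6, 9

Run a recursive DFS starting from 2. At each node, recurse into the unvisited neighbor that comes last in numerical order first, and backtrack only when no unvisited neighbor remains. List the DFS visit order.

2, 12, 9, 4, 1, 6, 11, 3, 5, 10, 13, 8, 7, 0

Visit 2
2 → 12
12 → 9
12 → 4
4 → 1
1 → 6
6 → 11
6 → 3
1 → 5
2 → 10
10 → 13
2 → 8
8 → 7
2 → 0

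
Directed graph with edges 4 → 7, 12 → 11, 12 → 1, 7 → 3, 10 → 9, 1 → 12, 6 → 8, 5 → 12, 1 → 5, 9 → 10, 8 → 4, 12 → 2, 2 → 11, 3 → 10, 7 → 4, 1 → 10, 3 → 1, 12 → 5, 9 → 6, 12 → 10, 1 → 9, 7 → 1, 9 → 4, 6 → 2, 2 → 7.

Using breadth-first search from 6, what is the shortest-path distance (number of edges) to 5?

4

Level 0: 6
Level 1: 2, 8
Level 2: 4, 7, 11
Level 3: 1, 3
Level 4: 5, 9, 10, 12
5 first appears at level 4.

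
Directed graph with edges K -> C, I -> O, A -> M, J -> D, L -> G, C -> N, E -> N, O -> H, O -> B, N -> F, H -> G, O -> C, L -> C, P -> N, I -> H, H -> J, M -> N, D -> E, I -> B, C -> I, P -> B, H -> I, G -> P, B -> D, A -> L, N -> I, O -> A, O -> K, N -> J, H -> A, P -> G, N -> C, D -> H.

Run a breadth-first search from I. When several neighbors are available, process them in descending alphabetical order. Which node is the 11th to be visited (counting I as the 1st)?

N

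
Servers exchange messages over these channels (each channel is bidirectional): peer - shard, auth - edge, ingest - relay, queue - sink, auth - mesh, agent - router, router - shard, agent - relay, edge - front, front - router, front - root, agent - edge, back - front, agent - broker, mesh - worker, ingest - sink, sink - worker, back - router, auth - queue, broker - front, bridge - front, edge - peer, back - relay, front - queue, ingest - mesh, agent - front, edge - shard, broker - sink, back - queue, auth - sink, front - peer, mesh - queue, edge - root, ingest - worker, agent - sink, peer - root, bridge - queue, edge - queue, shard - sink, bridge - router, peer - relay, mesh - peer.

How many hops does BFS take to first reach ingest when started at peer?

2

Level 0: peer
Level 1: edge, front, mesh, relay, root, shard
Level 2: agent, auth, back, bridge, broker, ingest, queue, router, sink, worker
ingest first appears at level 2.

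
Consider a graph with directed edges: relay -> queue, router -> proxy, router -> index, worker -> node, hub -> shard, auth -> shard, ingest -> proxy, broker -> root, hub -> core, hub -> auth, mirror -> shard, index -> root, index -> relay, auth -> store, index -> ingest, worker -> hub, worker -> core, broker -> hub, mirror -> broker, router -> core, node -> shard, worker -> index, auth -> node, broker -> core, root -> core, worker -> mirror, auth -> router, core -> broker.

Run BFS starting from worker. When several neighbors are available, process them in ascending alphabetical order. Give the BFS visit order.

Visit worker; enqueue core, hub, index, mirror, node → queue [core, hub, index, mirror, node]
Visit core; enqueue broker → queue [hub, index, mirror, node, broker]
Visit hub; enqueue auth, shard → queue [index, mirror, node, broker, auth, shard]
Visit index; enqueue ingest, relay, root → queue [mirror, node, broker, auth, shard, ingest, relay, root]
Visit mirror → queue [node, broker, auth, shard, ingest, relay, root]
Visit node → queue [broker, auth, shard, ingest, relay, root]
Visit broker → queue [auth, shard, ingest, relay, root]
Visit auth; enqueue router, store → queue [shard, ingest, relay, root, router, store]
Visit shard → queue [ingest, relay, root, router, store]
Visit ingest; enqueue proxy → queue [relay, root, router, store, proxy]
Visit relay; enqueue queue → queue [root, router, store, proxy, queue]
Visit root → queue [router, store, proxy, queue]
Visit router → queue [store, proxy, queue]
Visit store → queue [proxy, queue]
Visit proxy → queue [queue]
Visit queue → queue []

worker -> core -> hub -> index -> mirror -> node -> broker -> auth -> shard -> ingest -> relay -> root -> router -> store -> proxy -> queue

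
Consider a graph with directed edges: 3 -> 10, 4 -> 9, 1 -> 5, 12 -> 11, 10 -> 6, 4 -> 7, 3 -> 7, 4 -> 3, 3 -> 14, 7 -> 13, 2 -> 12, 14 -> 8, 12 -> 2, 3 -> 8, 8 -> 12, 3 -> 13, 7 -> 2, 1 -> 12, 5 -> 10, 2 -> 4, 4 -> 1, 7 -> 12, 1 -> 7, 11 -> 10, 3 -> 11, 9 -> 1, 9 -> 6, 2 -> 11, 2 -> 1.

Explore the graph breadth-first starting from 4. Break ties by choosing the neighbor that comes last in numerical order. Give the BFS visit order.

Visit 4; enqueue 9, 7, 3, 1 → queue [9, 7, 3, 1]
Visit 9; enqueue 6 → queue [7, 3, 1, 6]
Visit 7; enqueue 13, 12, 2 → queue [3, 1, 6, 13, 12, 2]
Visit 3; enqueue 14, 11, 10, 8 → queue [1, 6, 13, 12, 2, 14, 11, 10, 8]
Visit 1; enqueue 5 → queue [6, 13, 12, 2, 14, 11, 10, 8, 5]
Visit 6 → queue [13, 12, 2, 14, 11, 10, 8, 5]
Visit 13 → queue [12, 2, 14, 11, 10, 8, 5]
Visit 12 → queue [2, 14, 11, 10, 8, 5]
Visit 2 → queue [14, 11, 10, 8, 5]
Visit 14 → queue [11, 10, 8, 5]
Visit 11 → queue [10, 8, 5]
Visit 10 → queue [8, 5]
Visit 8 → queue [5]
Visit 5 → queue []

4 → 9 → 7 → 3 → 1 → 6 → 13 → 12 → 2 → 14 → 11 → 10 → 8 → 5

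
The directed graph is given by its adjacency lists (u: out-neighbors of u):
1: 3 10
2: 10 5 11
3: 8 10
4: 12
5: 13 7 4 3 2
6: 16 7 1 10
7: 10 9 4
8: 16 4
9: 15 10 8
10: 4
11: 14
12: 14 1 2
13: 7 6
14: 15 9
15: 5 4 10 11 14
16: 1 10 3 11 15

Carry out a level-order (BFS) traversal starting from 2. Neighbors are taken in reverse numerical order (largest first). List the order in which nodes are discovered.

Visit 2; enqueue 11, 10, 5 → queue [11, 10, 5]
Visit 11; enqueue 14 → queue [10, 5, 14]
Visit 10; enqueue 4 → queue [5, 14, 4]
Visit 5; enqueue 13, 7, 3 → queue [14, 4, 13, 7, 3]
Visit 14; enqueue 15, 9 → queue [4, 13, 7, 3, 15, 9]
Visit 4; enqueue 12 → queue [13, 7, 3, 15, 9, 12]
Visit 13; enqueue 6 → queue [7, 3, 15, 9, 12, 6]
Visit 7 → queue [3, 15, 9, 12, 6]
Visit 3; enqueue 8 → queue [15, 9, 12, 6, 8]
Visit 15 → queue [9, 12, 6, 8]
Visit 9 → queue [12, 6, 8]
Visit 12; enqueue 1 → queue [6, 8, 1]
Visit 6; enqueue 16 → queue [8, 1, 16]
Visit 8 → queue [1, 16]
Visit 1 → queue [16]
Visit 16 → queue []

2 11 10 5 14 4 13 7 3 15 9 12 6 8 1 16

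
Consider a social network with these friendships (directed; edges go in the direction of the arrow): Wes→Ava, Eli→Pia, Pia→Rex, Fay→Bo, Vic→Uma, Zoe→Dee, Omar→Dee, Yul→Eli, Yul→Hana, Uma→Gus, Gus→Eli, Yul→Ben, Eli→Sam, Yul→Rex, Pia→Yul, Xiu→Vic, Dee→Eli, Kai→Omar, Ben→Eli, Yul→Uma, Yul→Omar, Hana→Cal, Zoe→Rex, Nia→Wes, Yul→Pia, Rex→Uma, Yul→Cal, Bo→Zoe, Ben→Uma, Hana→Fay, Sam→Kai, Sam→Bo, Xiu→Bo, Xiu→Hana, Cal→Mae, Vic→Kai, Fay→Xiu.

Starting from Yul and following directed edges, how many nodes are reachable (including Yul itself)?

19

BFS from Yul visits: Yul, Ben, Cal, Eli, Hana, Omar, Pia, Rex, Uma, Mae, Sam, Fay, Dee, Gus, Bo, Kai, Xiu, Zoe, Vic
Reachable nodes: 19 of 22 total.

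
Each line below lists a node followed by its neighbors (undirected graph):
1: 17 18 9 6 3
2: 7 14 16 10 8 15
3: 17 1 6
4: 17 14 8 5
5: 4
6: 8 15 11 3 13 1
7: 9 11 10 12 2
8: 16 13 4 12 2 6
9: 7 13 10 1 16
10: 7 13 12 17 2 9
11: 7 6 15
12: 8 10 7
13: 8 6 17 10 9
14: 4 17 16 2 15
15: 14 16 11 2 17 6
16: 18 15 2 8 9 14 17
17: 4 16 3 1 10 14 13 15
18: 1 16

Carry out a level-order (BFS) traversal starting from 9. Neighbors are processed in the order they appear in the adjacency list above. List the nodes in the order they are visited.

Visit 9; enqueue 7, 13, 10, 1, 16 → queue [7, 13, 10, 1, 16]
Visit 7; enqueue 11, 12, 2 → queue [13, 10, 1, 16, 11, 12, 2]
Visit 13; enqueue 8, 6, 17 → queue [10, 1, 16, 11, 12, 2, 8, 6, 17]
Visit 10 → queue [1, 16, 11, 12, 2, 8, 6, 17]
Visit 1; enqueue 18, 3 → queue [16, 11, 12, 2, 8, 6, 17, 18, 3]
Visit 16; enqueue 15, 14 → queue [11, 12, 2, 8, 6, 17, 18, 3, 15, 14]
Visit 11 → queue [12, 2, 8, 6, 17, 18, 3, 15, 14]
Visit 12 → queue [2, 8, 6, 17, 18, 3, 15, 14]
Visit 2 → queue [8, 6, 17, 18, 3, 15, 14]
Visit 8; enqueue 4 → queue [6, 17, 18, 3, 15, 14, 4]
Visit 6 → queue [17, 18, 3, 15, 14, 4]
Visit 17 → queue [18, 3, 15, 14, 4]
Visit 18 → queue [3, 15, 14, 4]
Visit 3 → queue [15, 14, 4]
Visit 15 → queue [14, 4]
Visit 14 → queue [4]
Visit 4; enqueue 5 → queue [5]
Visit 5 → queue []

9, 7, 13, 10, 1, 16, 11, 12, 2, 8, 6, 17, 18, 3, 15, 14, 4, 5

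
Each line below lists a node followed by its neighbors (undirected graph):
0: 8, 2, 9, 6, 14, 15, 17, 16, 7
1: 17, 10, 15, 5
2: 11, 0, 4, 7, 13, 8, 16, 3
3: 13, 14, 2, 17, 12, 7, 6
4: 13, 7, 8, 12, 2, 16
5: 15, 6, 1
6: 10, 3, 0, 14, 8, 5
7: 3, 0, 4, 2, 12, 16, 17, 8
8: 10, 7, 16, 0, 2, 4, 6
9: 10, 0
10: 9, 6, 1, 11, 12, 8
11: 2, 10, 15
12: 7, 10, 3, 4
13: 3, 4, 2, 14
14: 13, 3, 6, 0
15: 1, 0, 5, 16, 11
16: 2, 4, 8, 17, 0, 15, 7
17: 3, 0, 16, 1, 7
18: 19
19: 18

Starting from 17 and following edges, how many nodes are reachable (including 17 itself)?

18

BFS from 17 visits: 17, 0, 1, 3, 7, 16, 2, 6, 8, 9, 14, 15, 5, 10, 12, 13, 4, 11
Reachable nodes: 18 of 20 total.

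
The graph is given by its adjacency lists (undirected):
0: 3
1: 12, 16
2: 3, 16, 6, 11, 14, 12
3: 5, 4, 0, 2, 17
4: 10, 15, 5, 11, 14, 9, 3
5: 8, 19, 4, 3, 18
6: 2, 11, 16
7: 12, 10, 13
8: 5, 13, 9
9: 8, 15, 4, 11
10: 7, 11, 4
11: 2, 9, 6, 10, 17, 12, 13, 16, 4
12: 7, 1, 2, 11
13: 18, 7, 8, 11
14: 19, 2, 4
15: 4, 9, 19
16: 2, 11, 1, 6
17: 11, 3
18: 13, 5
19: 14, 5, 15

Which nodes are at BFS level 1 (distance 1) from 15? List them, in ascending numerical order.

Level 0: 15
Level 1: 4, 9, 19
Level 2: 3, 5, 8, 10, 11, 14
Level 3: 0, 2, 6, 7, 12, 13, 16, 17, 18
Level 4: 1

4, 9, 19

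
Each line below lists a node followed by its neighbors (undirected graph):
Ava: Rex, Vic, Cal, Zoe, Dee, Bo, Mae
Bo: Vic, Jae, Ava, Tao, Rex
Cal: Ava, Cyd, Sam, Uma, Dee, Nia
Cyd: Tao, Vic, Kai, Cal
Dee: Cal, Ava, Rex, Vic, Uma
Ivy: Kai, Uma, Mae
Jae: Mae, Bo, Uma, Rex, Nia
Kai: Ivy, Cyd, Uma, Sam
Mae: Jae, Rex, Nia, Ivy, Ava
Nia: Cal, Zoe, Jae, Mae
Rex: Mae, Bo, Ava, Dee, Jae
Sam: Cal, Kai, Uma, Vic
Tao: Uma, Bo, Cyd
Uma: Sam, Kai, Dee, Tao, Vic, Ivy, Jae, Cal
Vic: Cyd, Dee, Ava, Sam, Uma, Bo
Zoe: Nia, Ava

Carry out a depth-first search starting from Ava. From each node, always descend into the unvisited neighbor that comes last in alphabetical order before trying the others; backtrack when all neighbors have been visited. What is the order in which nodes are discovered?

Visit Ava
Ava → Zoe
Zoe → Nia
Nia → Mae
Mae → Rex
Rex → Jae
Jae → Uma
Uma → Vic
Vic → Sam
Sam → Kai
Kai → Ivy
Kai → Cyd
Cyd → Tao
Tao → Bo
Cyd → Cal
Cal → Dee

Ava -> Zoe -> Nia -> Mae -> Rex -> Jae -> Uma -> Vic -> Sam -> Kai -> Ivy -> Cyd -> Tao -> Bo -> Cal -> Dee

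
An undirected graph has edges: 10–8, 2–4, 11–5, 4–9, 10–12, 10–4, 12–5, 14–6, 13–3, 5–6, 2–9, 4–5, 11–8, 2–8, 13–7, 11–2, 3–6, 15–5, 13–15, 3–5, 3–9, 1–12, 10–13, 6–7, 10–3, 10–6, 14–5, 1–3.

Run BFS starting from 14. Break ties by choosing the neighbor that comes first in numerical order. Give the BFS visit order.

14, 5, 6, 3, 4, 11, 12, 15, 7, 10, 1, 9, 13, 2, 8

Visit 14; enqueue 5, 6 → queue [5, 6]
Visit 5; enqueue 3, 4, 11, 12, 15 → queue [6, 3, 4, 11, 12, 15]
Visit 6; enqueue 7, 10 → queue [3, 4, 11, 12, 15, 7, 10]
Visit 3; enqueue 1, 9, 13 → queue [4, 11, 12, 15, 7, 10, 1, 9, 13]
Visit 4; enqueue 2 → queue [11, 12, 15, 7, 10, 1, 9, 13, 2]
Visit 11; enqueue 8 → queue [12, 15, 7, 10, 1, 9, 13, 2, 8]
Visit 12 → queue [15, 7, 10, 1, 9, 13, 2, 8]
Visit 15 → queue [7, 10, 1, 9, 13, 2, 8]
Visit 7 → queue [10, 1, 9, 13, 2, 8]
Visit 10 → queue [1, 9, 13, 2, 8]
Visit 1 → queue [9, 13, 2, 8]
Visit 9 → queue [13, 2, 8]
Visit 13 → queue [2, 8]
Visit 2 → queue [8]
Visit 8 → queue []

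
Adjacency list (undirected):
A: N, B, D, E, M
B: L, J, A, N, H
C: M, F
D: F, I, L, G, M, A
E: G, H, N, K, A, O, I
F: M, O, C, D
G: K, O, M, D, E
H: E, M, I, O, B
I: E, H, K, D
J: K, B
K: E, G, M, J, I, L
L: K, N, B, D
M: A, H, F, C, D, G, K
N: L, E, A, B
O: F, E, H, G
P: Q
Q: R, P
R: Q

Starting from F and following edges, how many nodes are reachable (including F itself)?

BFS from F visits: F, C, D, M, O, A, G, I, L, H, K, E, B, N, J
Reachable nodes: 15 of 18 total.

15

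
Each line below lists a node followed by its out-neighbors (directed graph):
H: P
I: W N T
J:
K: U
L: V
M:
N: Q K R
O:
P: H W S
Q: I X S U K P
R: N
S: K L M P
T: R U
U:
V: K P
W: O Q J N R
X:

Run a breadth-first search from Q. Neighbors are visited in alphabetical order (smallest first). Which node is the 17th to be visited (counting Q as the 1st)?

Visit Q; enqueue I, K, P, S, U, X → queue [I, K, P, S, U, X]
Visit I; enqueue N, T, W → queue [K, P, S, U, X, N, T, W]
Visit K → queue [P, S, U, X, N, T, W]
Visit P; enqueue H → queue [S, U, X, N, T, W, H]
Visit S; enqueue L, M → queue [U, X, N, T, W, H, L, M]
Visit U → queue [X, N, T, W, H, L, M]
Visit X → queue [N, T, W, H, L, M]
Visit N; enqueue R → queue [T, W, H, L, M, R]
Visit T → queue [W, H, L, M, R]
Visit W; enqueue J, O → queue [H, L, M, R, J, O]
Visit H → queue [L, M, R, J, O]
Visit L; enqueue V → queue [M, R, J, O, V]
Visit M → queue [R, J, O, V]
Visit R → queue [J, O, V]
Visit J → queue [O, V]
Visit O → queue [V]
Visit V → queue []

Visit order: Q, I, K, P, S, U, X, N, T, W, H, L, M, R, J, O, V

V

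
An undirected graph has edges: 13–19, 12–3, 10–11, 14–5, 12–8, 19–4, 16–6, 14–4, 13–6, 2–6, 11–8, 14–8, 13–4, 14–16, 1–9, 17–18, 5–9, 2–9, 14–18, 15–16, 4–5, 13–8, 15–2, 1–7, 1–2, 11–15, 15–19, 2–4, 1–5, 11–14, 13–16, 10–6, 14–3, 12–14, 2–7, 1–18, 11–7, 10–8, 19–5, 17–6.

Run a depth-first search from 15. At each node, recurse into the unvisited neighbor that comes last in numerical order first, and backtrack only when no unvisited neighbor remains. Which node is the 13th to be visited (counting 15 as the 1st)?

Visit 15
15 → 19
19 → 13
13 → 16
16 → 14
14 → 18
18 → 17
17 → 6
6 → 10
10 → 11
11 → 8
8 → 12
12 → 3
11 → 7
7 → 2
2 → 9
9 → 5
5 → 4
5 → 1

Visit order: 15, 19, 13, 16, 14, 18, 17, 6, 10, 11, 8, 12, 3, 7, 2, 9, 5, 4, 1

3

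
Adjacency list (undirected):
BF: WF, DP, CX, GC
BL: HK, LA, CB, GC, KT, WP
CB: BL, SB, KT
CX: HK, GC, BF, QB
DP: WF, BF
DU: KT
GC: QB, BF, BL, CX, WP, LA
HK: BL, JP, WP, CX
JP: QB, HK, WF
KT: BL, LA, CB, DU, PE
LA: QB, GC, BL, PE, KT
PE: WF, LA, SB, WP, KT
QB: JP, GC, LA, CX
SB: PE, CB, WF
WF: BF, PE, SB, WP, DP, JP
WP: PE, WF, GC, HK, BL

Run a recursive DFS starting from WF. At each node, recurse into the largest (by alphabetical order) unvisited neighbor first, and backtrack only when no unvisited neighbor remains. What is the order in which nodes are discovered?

WF WP PE SB CB KT LA QB JP HK CX GC BL BF DP DU

Visit WF
WF → WP
WP → PE
PE → SB
SB → CB
CB → KT
KT → LA
LA → QB
QB → JP
JP → HK
HK → CX
CX → GC
GC → BL
GC → BF
BF → DP
KT → DU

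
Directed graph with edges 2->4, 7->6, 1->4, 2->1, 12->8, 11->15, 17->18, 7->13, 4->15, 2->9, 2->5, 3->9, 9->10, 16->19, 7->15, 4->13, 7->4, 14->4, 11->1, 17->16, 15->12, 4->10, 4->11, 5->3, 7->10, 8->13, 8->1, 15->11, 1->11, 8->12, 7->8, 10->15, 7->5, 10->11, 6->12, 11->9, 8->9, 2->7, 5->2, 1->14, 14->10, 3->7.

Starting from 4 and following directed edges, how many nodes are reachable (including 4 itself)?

10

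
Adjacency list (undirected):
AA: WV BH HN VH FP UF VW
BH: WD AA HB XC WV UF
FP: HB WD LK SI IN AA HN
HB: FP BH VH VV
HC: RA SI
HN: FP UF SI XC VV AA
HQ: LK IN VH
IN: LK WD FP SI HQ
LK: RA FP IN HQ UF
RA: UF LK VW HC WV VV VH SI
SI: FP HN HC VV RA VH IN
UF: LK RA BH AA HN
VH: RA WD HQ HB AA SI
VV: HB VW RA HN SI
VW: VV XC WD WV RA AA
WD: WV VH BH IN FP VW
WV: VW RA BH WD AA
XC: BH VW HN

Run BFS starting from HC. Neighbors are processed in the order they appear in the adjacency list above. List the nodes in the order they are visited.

Visit HC; enqueue RA, SI → queue [RA, SI]
Visit RA; enqueue UF, LK, VW, WV, VV, VH → queue [SI, UF, LK, VW, WV, VV, VH]
Visit SI; enqueue FP, HN, IN → queue [UF, LK, VW, WV, VV, VH, FP, HN, IN]
Visit UF; enqueue BH, AA → queue [LK, VW, WV, VV, VH, FP, HN, IN, BH, AA]
Visit LK; enqueue HQ → queue [VW, WV, VV, VH, FP, HN, IN, BH, AA, HQ]
Visit VW; enqueue XC, WD → queue [WV, VV, VH, FP, HN, IN, BH, AA, HQ, XC, WD]
Visit WV → queue [VV, VH, FP, HN, IN, BH, AA, HQ, XC, WD]
Visit VV; enqueue HB → queue [VH, FP, HN, IN, BH, AA, HQ, XC, WD, HB]
Visit VH → queue [FP, HN, IN, BH, AA, HQ, XC, WD, HB]
Visit FP → queue [HN, IN, BH, AA, HQ, XC, WD, HB]
Visit HN → queue [IN, BH, AA, HQ, XC, WD, HB]
Visit IN → queue [BH, AA, HQ, XC, WD, HB]
Visit BH → queue [AA, HQ, XC, WD, HB]
Visit AA → queue [HQ, XC, WD, HB]
Visit HQ → queue [XC, WD, HB]
Visit XC → queue [WD, HB]
Visit WD → queue [HB]
Visit HB → queue []

HC, RA, SI, UF, LK, VW, WV, VV, VH, FP, HN, IN, BH, AA, HQ, XC, WD, HB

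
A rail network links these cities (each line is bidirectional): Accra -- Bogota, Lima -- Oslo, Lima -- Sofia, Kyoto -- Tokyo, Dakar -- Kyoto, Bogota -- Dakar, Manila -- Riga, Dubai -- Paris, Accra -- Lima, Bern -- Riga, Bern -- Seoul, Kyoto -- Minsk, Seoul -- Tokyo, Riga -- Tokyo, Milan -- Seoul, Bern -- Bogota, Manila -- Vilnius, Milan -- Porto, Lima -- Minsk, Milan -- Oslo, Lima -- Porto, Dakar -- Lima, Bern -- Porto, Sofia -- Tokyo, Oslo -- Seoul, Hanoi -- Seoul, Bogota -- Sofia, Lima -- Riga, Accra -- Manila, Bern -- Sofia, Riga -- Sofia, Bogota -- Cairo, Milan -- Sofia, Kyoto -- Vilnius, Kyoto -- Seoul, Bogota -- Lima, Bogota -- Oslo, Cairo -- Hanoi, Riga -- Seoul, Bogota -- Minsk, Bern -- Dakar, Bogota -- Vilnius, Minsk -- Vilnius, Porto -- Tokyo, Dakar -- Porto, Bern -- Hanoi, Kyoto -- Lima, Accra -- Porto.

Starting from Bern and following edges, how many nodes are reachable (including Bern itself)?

18

BFS from Bern visits: Bern, Sofia, Seoul, Riga, Porto, Hanoi, Dakar, Bogota, Tokyo, Milan, Lima, Oslo, Kyoto, Manila, Accra, Cairo, Vilnius, Minsk
Reachable nodes: 18 of 20 total.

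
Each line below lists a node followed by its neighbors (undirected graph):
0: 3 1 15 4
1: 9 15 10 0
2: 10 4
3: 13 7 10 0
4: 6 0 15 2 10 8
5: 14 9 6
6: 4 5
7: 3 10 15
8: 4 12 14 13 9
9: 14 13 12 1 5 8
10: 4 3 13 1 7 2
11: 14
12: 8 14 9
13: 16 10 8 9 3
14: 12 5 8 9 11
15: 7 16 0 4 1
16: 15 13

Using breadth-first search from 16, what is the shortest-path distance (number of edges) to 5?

Level 0: 16
Level 1: 13, 15
Level 2: 0, 1, 3, 4, 7, 8, 9, 10
Level 3: 2, 5, 6, 12, 14
Level 4: 11
5 first appears at level 3.

3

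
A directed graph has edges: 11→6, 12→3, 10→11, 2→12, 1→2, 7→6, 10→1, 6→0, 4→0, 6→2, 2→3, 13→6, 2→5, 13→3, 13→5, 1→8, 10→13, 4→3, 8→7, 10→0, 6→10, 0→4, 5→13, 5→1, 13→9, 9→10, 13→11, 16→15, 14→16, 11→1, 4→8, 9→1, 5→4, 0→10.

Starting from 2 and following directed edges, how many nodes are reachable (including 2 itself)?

BFS from 2 visits: 2, 12, 5, 3, 13, 4, 1, 11, 9, 6, 8, 0, 10, 7
Reachable nodes: 14 of 17 total.

14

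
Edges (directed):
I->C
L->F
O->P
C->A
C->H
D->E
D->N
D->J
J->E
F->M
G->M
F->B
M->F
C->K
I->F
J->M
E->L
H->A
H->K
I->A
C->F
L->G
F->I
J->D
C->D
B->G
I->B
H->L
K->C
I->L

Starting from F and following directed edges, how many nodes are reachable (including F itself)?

BFS from F visits: F, B, I, M, G, A, C, L, D, H, K, E, J, N
Reachable nodes: 14 of 16 total.

14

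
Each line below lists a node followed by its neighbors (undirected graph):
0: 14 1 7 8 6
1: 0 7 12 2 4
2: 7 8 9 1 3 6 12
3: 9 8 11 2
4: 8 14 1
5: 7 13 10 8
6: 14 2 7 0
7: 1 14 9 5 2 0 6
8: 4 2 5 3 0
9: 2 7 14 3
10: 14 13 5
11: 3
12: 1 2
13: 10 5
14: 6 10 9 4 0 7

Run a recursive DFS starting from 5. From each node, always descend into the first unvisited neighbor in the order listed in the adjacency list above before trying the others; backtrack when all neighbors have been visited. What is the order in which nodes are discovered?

5, 7, 1, 0, 14, 6, 2, 8, 4, 3, 9, 11, 12, 10, 13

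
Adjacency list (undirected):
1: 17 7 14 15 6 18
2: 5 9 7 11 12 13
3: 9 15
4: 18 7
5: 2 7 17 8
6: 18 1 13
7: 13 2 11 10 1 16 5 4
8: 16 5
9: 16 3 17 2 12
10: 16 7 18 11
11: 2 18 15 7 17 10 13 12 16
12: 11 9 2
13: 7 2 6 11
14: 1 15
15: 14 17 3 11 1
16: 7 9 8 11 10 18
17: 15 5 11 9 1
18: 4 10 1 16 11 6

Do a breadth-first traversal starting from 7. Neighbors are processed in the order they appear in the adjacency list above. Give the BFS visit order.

Visit 7; enqueue 13, 2, 11, 10, 1, 16, 5, 4 → queue [13, 2, 11, 10, 1, 16, 5, 4]
Visit 13; enqueue 6 → queue [2, 11, 10, 1, 16, 5, 4, 6]
Visit 2; enqueue 9, 12 → queue [11, 10, 1, 16, 5, 4, 6, 9, 12]
Visit 11; enqueue 18, 15, 17 → queue [10, 1, 16, 5, 4, 6, 9, 12, 18, 15, 17]
Visit 10 → queue [1, 16, 5, 4, 6, 9, 12, 18, 15, 17]
Visit 1; enqueue 14 → queue [16, 5, 4, 6, 9, 12, 18, 15, 17, 14]
Visit 16; enqueue 8 → queue [5, 4, 6, 9, 12, 18, 15, 17, 14, 8]
Visit 5 → queue [4, 6, 9, 12, 18, 15, 17, 14, 8]
Visit 4 → queue [6, 9, 12, 18, 15, 17, 14, 8]
Visit 6 → queue [9, 12, 18, 15, 17, 14, 8]
Visit 9; enqueue 3 → queue [12, 18, 15, 17, 14, 8, 3]
Visit 12 → queue [18, 15, 17, 14, 8, 3]
Visit 18 → queue [15, 17, 14, 8, 3]
Visit 15 → queue [17, 14, 8, 3]
Visit 17 → queue [14, 8, 3]
Visit 14 → queue [8, 3]
Visit 8 → queue [3]
Visit 3 → queue []

7 → 13 → 2 → 11 → 10 → 1 → 16 → 5 → 4 → 6 → 9 → 12 → 18 → 15 → 17 → 14 → 8 → 3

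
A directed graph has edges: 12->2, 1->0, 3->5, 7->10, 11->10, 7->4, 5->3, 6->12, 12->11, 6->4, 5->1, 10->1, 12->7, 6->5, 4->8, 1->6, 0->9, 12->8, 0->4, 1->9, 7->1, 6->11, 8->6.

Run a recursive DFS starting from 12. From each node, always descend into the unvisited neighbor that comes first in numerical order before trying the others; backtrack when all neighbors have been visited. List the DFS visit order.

Visit 12
12 → 2
12 → 7
7 → 1
1 → 0
0 → 4
4 → 8
8 → 6
6 → 5
5 → 3
6 → 11
11 → 10
0 → 9

12 -> 2 -> 7 -> 1 -> 0 -> 4 -> 8 -> 6 -> 5 -> 3 -> 11 -> 10 -> 9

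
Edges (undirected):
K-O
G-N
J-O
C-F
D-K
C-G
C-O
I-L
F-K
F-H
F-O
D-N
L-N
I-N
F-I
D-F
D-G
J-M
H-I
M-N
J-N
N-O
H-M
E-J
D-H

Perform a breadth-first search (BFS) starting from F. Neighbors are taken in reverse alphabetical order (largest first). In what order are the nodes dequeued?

Visit F; enqueue O, K, I, H, D, C → queue [O, K, I, H, D, C]
Visit O; enqueue N, J → queue [K, I, H, D, C, N, J]
Visit K → queue [I, H, D, C, N, J]
Visit I; enqueue L → queue [H, D, C, N, J, L]
Visit H; enqueue M → queue [D, C, N, J, L, M]
Visit D; enqueue G → queue [C, N, J, L, M, G]
Visit C → queue [N, J, L, M, G]
Visit N → queue [J, L, M, G]
Visit J; enqueue E → queue [L, M, G, E]
Visit L → queue [M, G, E]
Visit M → queue [G, E]
Visit G → queue [E]
Visit E → queue []

F, O, K, I, H, D, C, N, J, L, M, G, E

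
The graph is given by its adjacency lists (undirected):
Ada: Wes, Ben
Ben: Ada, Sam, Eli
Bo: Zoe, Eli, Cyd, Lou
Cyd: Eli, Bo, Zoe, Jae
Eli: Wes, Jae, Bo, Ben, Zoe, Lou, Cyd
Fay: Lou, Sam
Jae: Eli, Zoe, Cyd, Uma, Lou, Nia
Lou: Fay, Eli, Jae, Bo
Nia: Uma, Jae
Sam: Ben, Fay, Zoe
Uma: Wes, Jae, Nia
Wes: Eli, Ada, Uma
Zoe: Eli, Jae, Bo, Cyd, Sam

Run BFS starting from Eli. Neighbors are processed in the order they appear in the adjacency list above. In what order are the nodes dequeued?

Eli -> Wes -> Jae -> Bo -> Ben -> Zoe -> Lou -> Cyd -> Ada -> Uma -> Nia -> Sam -> Fay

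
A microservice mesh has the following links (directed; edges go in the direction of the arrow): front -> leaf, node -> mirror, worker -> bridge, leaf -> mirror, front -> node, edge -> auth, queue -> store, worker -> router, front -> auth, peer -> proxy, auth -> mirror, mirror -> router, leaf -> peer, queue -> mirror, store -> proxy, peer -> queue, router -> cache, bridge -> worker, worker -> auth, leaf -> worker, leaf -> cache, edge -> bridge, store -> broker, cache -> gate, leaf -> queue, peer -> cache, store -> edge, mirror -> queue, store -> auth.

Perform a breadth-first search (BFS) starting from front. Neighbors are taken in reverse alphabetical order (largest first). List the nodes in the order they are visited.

front, node, leaf, auth, mirror, worker, queue, peer, cache, router, bridge, store, proxy, gate, edge, broker

Visit front; enqueue node, leaf, auth → queue [node, leaf, auth]
Visit node; enqueue mirror → queue [leaf, auth, mirror]
Visit leaf; enqueue worker, queue, peer, cache → queue [auth, mirror, worker, queue, peer, cache]
Visit auth → queue [mirror, worker, queue, peer, cache]
Visit mirror; enqueue router → queue [worker, queue, peer, cache, router]
Visit worker; enqueue bridge → queue [queue, peer, cache, router, bridge]
Visit queue; enqueue store → queue [peer, cache, router, bridge, store]
Visit peer; enqueue proxy → queue [cache, router, bridge, store, proxy]
Visit cache; enqueue gate → queue [router, bridge, store, proxy, gate]
Visit router → queue [bridge, store, proxy, gate]
Visit bridge → queue [store, proxy, gate]
Visit store; enqueue edge, broker → queue [proxy, gate, edge, broker]
Visit proxy → queue [gate, edge, broker]
Visit gate → queue [edge, broker]
Visit edge → queue [broker]
Visit broker → queue []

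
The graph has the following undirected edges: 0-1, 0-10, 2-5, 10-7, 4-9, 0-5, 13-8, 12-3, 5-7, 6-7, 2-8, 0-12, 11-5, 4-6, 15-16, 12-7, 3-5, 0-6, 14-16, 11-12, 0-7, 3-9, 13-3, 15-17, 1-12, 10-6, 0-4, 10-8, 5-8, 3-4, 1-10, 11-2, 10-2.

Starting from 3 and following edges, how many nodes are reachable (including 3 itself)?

BFS from 3 visits: 3, 13, 12, 9, 5, 4, 8, 11, 7, 1, 0, 2, 6, 10
Reachable nodes: 14 of 18 total.

14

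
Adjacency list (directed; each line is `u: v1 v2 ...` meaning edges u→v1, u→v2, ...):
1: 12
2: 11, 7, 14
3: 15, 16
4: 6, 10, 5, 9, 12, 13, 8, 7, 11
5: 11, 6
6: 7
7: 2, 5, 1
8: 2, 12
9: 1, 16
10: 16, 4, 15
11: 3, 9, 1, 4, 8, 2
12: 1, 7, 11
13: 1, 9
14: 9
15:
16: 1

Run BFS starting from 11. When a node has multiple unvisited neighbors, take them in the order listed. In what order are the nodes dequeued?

Visit 11; enqueue 3, 9, 1, 4, 8, 2 → queue [3, 9, 1, 4, 8, 2]
Visit 3; enqueue 15, 16 → queue [9, 1, 4, 8, 2, 15, 16]
Visit 9 → queue [1, 4, 8, 2, 15, 16]
Visit 1; enqueue 12 → queue [4, 8, 2, 15, 16, 12]
Visit 4; enqueue 6, 10, 5, 13, 7 → queue [8, 2, 15, 16, 12, 6, 10, 5, 13, 7]
Visit 8 → queue [2, 15, 16, 12, 6, 10, 5, 13, 7]
Visit 2; enqueue 14 → queue [15, 16, 12, 6, 10, 5, 13, 7, 14]
Visit 15 → queue [16, 12, 6, 10, 5, 13, 7, 14]
Visit 16 → queue [12, 6, 10, 5, 13, 7, 14]
Visit 12 → queue [6, 10, 5, 13, 7, 14]
Visit 6 → queue [10, 5, 13, 7, 14]
Visit 10 → queue [5, 13, 7, 14]
Visit 5 → queue [13, 7, 14]
Visit 13 → queue [7, 14]
Visit 7 → queue [14]
Visit 14 → queue []

11, 3, 9, 1, 4, 8, 2, 15, 16, 12, 6, 10, 5, 13, 7, 14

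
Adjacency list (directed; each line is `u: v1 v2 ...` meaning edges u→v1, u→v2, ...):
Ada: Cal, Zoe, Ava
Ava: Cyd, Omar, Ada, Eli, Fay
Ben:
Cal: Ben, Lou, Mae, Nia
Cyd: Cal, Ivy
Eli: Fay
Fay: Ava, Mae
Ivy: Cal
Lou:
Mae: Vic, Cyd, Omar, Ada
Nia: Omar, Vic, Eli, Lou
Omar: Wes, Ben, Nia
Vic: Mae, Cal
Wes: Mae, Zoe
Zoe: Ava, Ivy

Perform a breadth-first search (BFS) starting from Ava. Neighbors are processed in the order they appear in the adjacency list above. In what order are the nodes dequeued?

Visit Ava; enqueue Cyd, Omar, Ada, Eli, Fay → queue [Cyd, Omar, Ada, Eli, Fay]
Visit Cyd; enqueue Cal, Ivy → queue [Omar, Ada, Eli, Fay, Cal, Ivy]
Visit Omar; enqueue Wes, Ben, Nia → queue [Ada, Eli, Fay, Cal, Ivy, Wes, Ben, Nia]
Visit Ada; enqueue Zoe → queue [Eli, Fay, Cal, Ivy, Wes, Ben, Nia, Zoe]
Visit Eli → queue [Fay, Cal, Ivy, Wes, Ben, Nia, Zoe]
Visit Fay; enqueue Mae → queue [Cal, Ivy, Wes, Ben, Nia, Zoe, Mae]
Visit Cal; enqueue Lou → queue [Ivy, Wes, Ben, Nia, Zoe, Mae, Lou]
Visit Ivy → queue [Wes, Ben, Nia, Zoe, Mae, Lou]
Visit Wes → queue [Ben, Nia, Zoe, Mae, Lou]
Visit Ben → queue [Nia, Zoe, Mae, Lou]
Visit Nia; enqueue Vic → queue [Zoe, Mae, Lou, Vic]
Visit Zoe → queue [Mae, Lou, Vic]
Visit Mae → queue [Lou, Vic]
Visit Lou → queue [Vic]
Visit Vic → queue []

Ava, Cyd, Omar, Ada, Eli, Fay, Cal, Ivy, Wes, Ben, Nia, Zoe, Mae, Lou, Vic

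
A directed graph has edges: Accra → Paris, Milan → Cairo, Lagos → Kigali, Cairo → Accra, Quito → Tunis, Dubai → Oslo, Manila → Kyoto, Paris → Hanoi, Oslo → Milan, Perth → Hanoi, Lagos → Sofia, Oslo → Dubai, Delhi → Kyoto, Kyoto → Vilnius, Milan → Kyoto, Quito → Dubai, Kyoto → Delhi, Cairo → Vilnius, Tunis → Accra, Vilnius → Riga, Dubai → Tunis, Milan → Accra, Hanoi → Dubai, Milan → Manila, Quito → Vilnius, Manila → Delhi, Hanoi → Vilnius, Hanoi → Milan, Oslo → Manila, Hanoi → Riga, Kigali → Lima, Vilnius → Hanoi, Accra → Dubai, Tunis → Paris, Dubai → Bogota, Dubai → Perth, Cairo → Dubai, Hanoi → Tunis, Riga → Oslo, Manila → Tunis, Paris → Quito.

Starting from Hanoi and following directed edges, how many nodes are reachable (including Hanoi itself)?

16

BFS from Hanoi visits: Hanoi, Vilnius, Tunis, Riga, Milan, Dubai, Paris, Accra, Oslo, Manila, Kyoto, Cairo, Perth, Bogota, Quito, Delhi
Reachable nodes: 16 of 20 total.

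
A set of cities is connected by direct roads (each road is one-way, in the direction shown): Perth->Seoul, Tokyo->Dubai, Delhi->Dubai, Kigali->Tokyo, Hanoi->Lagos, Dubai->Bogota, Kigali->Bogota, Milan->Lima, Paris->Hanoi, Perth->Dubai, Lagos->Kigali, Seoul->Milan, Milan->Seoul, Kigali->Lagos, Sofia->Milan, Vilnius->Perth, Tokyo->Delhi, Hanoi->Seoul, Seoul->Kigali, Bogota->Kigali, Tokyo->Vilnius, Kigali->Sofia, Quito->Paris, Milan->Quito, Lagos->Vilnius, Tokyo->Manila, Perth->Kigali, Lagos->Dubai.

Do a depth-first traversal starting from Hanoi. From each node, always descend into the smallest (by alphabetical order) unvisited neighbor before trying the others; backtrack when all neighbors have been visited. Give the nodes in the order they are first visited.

Visit Hanoi
Hanoi → Lagos
Lagos → Dubai
Dubai → Bogota
Bogota → Kigali
Kigali → Sofia
Sofia → Milan
Milan → Lima
Milan → Quito
Quito → Paris
Milan → Seoul
Kigali → Tokyo
Tokyo → Delhi
Tokyo → Manila
Tokyo → Vilnius
Vilnius → Perth

Hanoi Lagos Dubai Bogota Kigali Sofia Milan Lima Quito Paris Seoul Tokyo Delhi Manila Vilnius Perth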